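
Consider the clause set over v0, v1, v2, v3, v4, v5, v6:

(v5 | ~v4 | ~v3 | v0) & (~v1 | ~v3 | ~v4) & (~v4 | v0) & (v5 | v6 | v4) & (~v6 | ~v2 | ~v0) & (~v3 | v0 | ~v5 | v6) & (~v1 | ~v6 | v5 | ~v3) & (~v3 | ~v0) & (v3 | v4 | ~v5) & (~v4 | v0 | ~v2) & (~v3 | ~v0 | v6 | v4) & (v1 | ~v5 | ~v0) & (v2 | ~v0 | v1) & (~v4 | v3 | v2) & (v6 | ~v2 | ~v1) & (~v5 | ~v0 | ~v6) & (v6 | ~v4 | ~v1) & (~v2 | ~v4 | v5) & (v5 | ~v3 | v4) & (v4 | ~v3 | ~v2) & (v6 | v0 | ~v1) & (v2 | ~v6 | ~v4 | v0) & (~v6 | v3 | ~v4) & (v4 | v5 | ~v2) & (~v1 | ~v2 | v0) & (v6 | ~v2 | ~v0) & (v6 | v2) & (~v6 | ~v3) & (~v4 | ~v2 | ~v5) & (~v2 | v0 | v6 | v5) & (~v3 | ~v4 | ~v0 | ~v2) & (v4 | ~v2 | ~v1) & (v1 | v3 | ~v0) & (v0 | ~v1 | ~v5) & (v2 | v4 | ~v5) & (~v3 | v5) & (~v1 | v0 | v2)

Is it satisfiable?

Yes

Try v4 = 0.
Try v5 = 0.
The clause (v6) is unit, so v6 = 1.
The clause (~v3) is unit, so v3 = 0.
The clause (~v2) is unit, so v2 = 0.
Try v0 = 0.
The clause (~v1) is unit, so v1 = 0.
This assignment satisfies each clause.
A satisfying assignment: v0=0,  v1=0,  v2=0,  v3=0,  v4=0,  v5=0,  v6=1.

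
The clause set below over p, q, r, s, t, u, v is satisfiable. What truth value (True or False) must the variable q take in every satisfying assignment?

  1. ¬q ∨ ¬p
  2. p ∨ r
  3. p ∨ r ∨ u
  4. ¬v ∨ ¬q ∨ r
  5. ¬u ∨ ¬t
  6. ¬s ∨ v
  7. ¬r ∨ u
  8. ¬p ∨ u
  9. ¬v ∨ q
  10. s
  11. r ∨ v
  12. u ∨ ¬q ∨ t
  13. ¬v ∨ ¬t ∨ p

True

Suppose q = False.
From the singleton clause (¬v), v = False.
From the singleton clause (¬s), s = False.
That conflicts with the unit clause (s).
So every satisfying assignment has q = True.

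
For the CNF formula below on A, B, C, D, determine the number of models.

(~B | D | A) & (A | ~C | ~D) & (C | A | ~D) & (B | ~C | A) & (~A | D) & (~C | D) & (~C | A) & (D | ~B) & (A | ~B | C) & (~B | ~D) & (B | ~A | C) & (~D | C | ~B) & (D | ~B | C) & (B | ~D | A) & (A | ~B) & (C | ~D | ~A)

2

There are 2^4 = 16 truth assignments over (A, B, C, D).
Check each against the 16 clauses (columns in the order A, B, C, D):
  F F F F  ✓ satisfies all
  F F F T  ✗ fails (C | A | ~D)
  F F T F  ✗ fails (B | ~C | A)
  F F T T  ✗ fails (A | ~C | ~D)
  F T F F  ✗ fails (~B | D | A)
  F T F T  ✗ fails (C | A | ~D)
  F T T F  ✗ fails (~B | D | A)
  F T T T  ✗ fails (A | ~C | ~D)
  T F F F  ✗ fails (~A | D)
  T F F T  ✗ fails (B | ~A | C)
  T F T F  ✗ fails (~A | D)
  T F T T  ✓ satisfies all
  T T F F  ✗ fails (~A | D)
  T T F T  ✗ fails (~B | ~D)
  T T T F  ✗ fails (~A | D)
  T T T T  ✗ fails (~B | ~D)
2 of the 16 rows are models.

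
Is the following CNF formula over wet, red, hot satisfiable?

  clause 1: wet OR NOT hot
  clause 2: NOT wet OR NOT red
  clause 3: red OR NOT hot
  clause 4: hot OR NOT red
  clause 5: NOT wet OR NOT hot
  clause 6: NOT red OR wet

Yes

Branch on wet: set wet = true.
From the singleton clause (NOT red), red = false.
From the singleton clause (NOT hot), hot = false.
Every clause now holds.
A satisfying assignment: wet: true; red: false; hot: false.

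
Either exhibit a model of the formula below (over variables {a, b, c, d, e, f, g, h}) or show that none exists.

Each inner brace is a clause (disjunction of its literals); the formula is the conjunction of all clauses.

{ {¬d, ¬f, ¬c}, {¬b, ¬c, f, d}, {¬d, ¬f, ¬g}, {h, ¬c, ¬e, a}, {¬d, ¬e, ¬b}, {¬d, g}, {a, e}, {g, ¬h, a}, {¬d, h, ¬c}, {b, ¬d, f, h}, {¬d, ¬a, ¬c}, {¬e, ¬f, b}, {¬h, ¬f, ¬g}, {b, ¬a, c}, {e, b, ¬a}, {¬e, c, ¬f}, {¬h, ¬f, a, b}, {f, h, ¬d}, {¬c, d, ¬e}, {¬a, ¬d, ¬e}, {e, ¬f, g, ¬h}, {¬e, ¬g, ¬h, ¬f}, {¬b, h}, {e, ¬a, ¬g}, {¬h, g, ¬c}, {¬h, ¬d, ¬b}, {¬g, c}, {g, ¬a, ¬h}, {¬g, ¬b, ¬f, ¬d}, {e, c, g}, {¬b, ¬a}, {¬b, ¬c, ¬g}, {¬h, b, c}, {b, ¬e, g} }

Suppose d = True.
(g) alone gives g = True.
(¬f) alone gives f = False.
(h) alone gives h = True.
(¬b) alone gives b = False.
(c) alone gives c = True.
(¬a) alone gives a = False.
(e) alone gives e = True.
Every clause now holds.

a=False; b=False; c=True; d=True; e=True; f=False; g=True; h=True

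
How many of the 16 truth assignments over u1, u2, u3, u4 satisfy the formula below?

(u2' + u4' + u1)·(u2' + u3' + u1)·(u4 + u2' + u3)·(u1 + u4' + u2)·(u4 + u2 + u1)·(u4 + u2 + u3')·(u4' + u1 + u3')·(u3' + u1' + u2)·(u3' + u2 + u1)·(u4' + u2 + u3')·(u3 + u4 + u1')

There are 2^4 = 16 truth assignments over (u1, u2, u3, u4).
Check each against the 11 clauses (columns in the order u1, u2, u3, u4):
  F F F F  ✗ fails (u4 + u2 + u1)
  F F F T  ✗ fails (u1 + u4' + u2)
  F F T F  ✗ fails (u4 + u2 + u1)
  F F T T  ✗ fails (u1 + u4' + u2)
  F T F F  ✗ fails (u4 + u2' + u3)
  F T F T  ✗ fails (u2' + u4' + u1)
  F T T F  ✗ fails (u2' + u3' + u1)
  F T T T  ✗ fails (u2' + u4' + u1)
  T F F F  ✗ fails (u3 + u4 + u1')
  T F F T  ✓ satisfies all
  T F T F  ✗ fails (u4 + u2 + u3')
  T F T T  ✗ fails (u3' + u1' + u2)
  T T F F  ✗ fails (u4 + u2' + u3)
  T T F T  ✓ satisfies all
  T T T F  ✓ satisfies all
  T T T T  ✓ satisfies all
4 of the 16 rows are models.

4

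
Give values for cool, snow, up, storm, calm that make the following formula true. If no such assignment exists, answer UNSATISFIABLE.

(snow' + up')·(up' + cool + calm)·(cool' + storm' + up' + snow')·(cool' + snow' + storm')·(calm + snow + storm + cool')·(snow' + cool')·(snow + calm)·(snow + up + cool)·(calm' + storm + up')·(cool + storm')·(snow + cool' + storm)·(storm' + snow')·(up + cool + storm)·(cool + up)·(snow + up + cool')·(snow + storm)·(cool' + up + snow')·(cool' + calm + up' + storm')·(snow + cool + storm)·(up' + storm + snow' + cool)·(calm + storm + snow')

Suppose snow = 0.
Unit clause (calm) forces calm = 1.
Unit clause (storm) forces storm = 1.
Unit clause (cool) forces cool = 1.
Unit clause (up) forces up = 1.
Every clause now holds.

cool ↦ 1; snow ↦ 0; up ↦ 1; storm ↦ 1; calm ↦ 1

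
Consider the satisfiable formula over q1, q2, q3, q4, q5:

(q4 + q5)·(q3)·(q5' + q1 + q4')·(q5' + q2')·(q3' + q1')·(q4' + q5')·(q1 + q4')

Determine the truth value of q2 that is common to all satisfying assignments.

Suppose q2 = 1.
The clause (q3) is unit, so q3 = 1.
The clause (q5') is unit, so q5 = 0.
The clause (q4) is unit, so q4 = 1.
The clause (q1') is unit, so q1 = 0.
But (q1) is also a unit clause — contradiction.
So every satisfying assignment has q2 = False.

False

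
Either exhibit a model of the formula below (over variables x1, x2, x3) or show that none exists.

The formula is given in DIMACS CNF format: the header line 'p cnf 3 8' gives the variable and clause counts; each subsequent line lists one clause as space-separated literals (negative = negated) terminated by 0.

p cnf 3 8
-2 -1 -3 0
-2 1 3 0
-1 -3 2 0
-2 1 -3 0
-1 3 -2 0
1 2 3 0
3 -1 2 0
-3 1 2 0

Branch on x2: set x2 = False.
Branch on x1: set x1 = False.
(x3) alone gives x3 = True.
But (¬x3) is also a unit clause — contradiction.
So x1 must be the other value — set x1 = True.
(¬x3) alone gives x3 = False.
But (x3) is also a unit clause — contradiction.
Either choice for x1 ends in contradiction.
So x2 must be the other value — set x2 = True.
Branch on x1: set x1 = False.
(x3) alone gives x3 = True.
But (¬x3) is also a unit clause — contradiction.
So x1 must be the other value — set x1 = True.
(¬x3) alone gives x3 = False.
But (x3) is also a unit clause — contradiction.
Either choice for x1 ends in contradiction.
Either choice for x2 ends in contradiction.

UNSATISFIABLE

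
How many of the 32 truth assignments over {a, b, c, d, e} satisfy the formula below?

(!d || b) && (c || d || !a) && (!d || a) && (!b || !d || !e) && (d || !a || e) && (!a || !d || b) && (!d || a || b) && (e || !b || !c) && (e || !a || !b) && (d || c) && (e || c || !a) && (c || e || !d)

5

There are 2^5 = 32 truth assignments over (a, b, c, d, e).
Split on d. With d = true, the clauses containing d are satisfied and !d drops from the rest; 0 of the 2^4 = 16 assignments to the other variables satisfy what remains.
With d = false, by the same count on the reduced clause set, 5 assignments work.
(One model: a=F, b=F, c=T, d=F, e=F.)
Total: 0 + 5 = 5.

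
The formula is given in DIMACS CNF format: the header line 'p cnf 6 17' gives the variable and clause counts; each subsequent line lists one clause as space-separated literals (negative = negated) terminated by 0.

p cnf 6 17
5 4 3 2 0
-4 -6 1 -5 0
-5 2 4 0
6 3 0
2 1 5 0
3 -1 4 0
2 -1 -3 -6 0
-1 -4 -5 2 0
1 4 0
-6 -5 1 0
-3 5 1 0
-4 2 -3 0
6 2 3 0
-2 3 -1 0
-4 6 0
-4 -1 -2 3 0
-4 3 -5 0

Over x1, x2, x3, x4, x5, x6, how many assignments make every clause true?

9

There are 2^6 = 64 truth assignments over (x1, x2, x3, x4, x5, x6).
Split on x6. With x6 = True, the clauses containing x6 are satisfied and ¬x6 drops from the rest; 6 of the 2^5 = 32 assignments to the other variables satisfy what remains.
With x6 = False, by the same count on the reduced clause set, 3 assignments work.
(One model: x1=F, x2=T, x3=F, x4=T, x5=F, x6=T.)
Total: 6 + 3 = 9.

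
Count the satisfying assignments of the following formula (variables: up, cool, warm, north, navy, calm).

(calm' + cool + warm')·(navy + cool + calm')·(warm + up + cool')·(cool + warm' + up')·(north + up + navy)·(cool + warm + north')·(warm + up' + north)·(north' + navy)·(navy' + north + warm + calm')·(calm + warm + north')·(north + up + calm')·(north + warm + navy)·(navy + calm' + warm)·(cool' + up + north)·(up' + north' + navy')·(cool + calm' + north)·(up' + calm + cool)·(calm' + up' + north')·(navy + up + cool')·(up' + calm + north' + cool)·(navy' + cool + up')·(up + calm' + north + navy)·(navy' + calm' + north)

There are 2^6 = 64 truth assignments over (up, cool, warm, north, navy, calm).
Split on navy. With navy = 1, the clauses containing navy are satisfied and navy' drops from the rest; 6 of the 2^5 = 32 assignments to the other variables satisfy what remains.
With navy = 0, by the same count on the reduced clause set, 2 assignments work.
Total: 6 + 2 = 8.

8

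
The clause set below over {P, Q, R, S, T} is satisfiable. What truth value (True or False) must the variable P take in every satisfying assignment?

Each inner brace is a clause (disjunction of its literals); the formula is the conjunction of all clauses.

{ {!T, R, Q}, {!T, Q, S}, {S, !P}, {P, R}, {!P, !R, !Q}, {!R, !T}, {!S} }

False

Suppose P = true.
From the singleton clause (S), S = true.
But (!S) is also a unit clause — contradiction.
So every satisfying assignment has P = False.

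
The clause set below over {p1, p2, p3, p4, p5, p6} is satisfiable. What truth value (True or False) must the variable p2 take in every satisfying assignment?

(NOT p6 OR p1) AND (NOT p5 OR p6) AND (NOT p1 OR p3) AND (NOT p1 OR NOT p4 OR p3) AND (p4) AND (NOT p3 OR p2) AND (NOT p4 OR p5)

True

Suppose p2 = false.
From the singleton clause (p4), p4 = true.
From the singleton clause (NOT p3), p3 = false.
From the singleton clause (NOT p1), p1 = false.
From the singleton clause (NOT p6), p6 = false.
From the singleton clause (NOT p5), p5 = false.
Now (p5) is unsatisfied and unit — conflict.
So every satisfying assignment has p2 = True.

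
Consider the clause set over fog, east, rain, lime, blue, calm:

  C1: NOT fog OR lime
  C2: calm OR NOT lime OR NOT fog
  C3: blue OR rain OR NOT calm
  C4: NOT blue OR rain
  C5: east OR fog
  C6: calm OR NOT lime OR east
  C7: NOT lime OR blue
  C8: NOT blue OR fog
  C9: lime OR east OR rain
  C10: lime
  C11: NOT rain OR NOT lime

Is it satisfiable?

No

From the singleton clause (lime), lime = true.
From the singleton clause (blue), blue = true.
From the singleton clause (rain), rain = true.
That conflicts with the unit clause (NOT rain).
No assignment satisfies every clause.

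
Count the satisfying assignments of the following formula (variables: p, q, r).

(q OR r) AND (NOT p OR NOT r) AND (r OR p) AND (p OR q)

There are 2^3 = 8 truth assignments over (p, q, r).
Split on q. With q = true, the clauses containing q are satisfied and NOT q drops from the rest; 2 of the 2^2 = 4 assignments to the other variables satisfy what remains.
With q = false, by the same count on the reduced clause set, 0 assignments work.
(One model: p=F, q=T, r=T.)
Total: 2 + 0 = 2.

2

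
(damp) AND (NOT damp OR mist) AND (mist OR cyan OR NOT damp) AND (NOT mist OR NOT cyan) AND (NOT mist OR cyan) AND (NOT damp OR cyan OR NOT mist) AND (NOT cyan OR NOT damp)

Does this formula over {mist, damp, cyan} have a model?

The clause (damp) is unit, so damp = true.
The clause (mist) is unit, so mist = true.
The clause (NOT cyan) is unit, so cyan = false.
That conflicts with the unit clause (cyan).
No assignment satisfies every clause.

No, unsatisfiable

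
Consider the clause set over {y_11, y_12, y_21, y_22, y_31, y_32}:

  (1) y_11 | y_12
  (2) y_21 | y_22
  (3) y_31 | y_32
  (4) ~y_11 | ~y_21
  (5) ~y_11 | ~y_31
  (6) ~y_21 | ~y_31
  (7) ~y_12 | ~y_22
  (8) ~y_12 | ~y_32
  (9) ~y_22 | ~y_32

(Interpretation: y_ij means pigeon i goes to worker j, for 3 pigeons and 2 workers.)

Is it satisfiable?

Suppose y_11 = 1.
The clause (~y_21) is unit, so y_21 = 0.
The clause (y_22) is unit, so y_22 = 1.
The clause (~y_31) is unit, so y_31 = 0.
The clause (y_32) is unit, so y_32 = 1.
That conflicts with the unit clause (~y_32).
That branch fails; take y_11 = 0 instead.
The clause (y_12) is unit, so y_12 = 1.
The clause (~y_22) is unit, so y_22 = 0.
The clause (y_21) is unit, so y_21 = 1.
The clause (~y_31) is unit, so y_31 = 0.
The clause (y_32) is unit, so y_32 = 1.
That conflicts with the unit clause (~y_32).
Both values of y_11 lead to a conflict.
No assignment satisfies every clause.

No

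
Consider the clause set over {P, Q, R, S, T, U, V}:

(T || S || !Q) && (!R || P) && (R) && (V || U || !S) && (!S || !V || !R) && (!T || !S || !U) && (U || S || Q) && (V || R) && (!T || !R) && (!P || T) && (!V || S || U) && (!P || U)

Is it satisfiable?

No

The clause (R) is unit, so R = true.
The clause (P) is unit, so P = true.
The clause (!T) is unit, so T = false.
Now (T) is unsatisfied and unit — conflict.
No assignment satisfies every clause.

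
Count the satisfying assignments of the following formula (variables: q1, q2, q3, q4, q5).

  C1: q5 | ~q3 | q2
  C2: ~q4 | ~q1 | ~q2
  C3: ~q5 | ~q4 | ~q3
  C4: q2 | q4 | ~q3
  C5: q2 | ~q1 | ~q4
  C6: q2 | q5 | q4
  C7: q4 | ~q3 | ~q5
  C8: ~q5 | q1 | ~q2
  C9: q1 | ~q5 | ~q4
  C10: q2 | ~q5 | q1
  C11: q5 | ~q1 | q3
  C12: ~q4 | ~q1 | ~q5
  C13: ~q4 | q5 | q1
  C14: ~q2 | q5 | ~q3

There are 2^5 = 32 truth assignments over (q1, q2, q3, q4, q5).
Split on q5. With q5 = 1, the clauses containing q5 are satisfied and ~q5 drops from the rest; 2 of the 2^4 = 16 assignments to the other variables satisfy what remains.
With q5 = 0, by the same count on the reduced clause set, 1 assignment works.
(One model: q1=F, q2=T, q3=F, q4=F, q5=F.)
Total: 2 + 1 = 3.

3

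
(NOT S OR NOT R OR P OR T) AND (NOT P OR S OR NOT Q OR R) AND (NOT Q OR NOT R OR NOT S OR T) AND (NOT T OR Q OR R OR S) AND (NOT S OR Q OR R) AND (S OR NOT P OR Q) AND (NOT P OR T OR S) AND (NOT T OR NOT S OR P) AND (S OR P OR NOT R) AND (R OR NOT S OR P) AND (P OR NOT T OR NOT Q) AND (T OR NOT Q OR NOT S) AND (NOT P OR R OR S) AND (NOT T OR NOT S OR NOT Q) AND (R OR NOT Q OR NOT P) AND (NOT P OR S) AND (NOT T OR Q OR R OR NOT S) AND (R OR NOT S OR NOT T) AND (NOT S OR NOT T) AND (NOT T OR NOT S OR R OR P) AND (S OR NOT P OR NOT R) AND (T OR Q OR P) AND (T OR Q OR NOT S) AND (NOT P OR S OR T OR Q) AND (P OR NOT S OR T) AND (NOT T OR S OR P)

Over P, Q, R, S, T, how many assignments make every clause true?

1

There are 2^5 = 32 truth assignments over (P, Q, R, S, T).
Split on R. With R = true, the clauses containing R are satisfied and NOT R drops from the rest; 0 of the 2^4 = 16 assignments to the other variables satisfy what remains.
With R = false, by the same count on the reduced clause set, 1 assignment works.
Total: 0 + 1 = 1.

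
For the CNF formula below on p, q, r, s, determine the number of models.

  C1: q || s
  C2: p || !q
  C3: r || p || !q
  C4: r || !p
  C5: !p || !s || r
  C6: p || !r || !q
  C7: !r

There are 2^4 = 16 truth assignments over (p, q, r, s).
Check each against the 7 clauses (columns in the order p, q, r, s):
  F F F F  ✗ fails (q || s)
  F F F T  ✓ satisfies all
  F F T F  ✗ fails (q || s)
  F F T T  ✗ fails (!r)
  F T F F  ✗ fails (p || !q)
  F T F T  ✗ fails (p || !q)
  F T T F  ✗ fails (p || !q)
  F T T T  ✗ fails (p || !q)
  T F F F  ✗ fails (q || s)
  T F F T  ✗ fails (r || !p)
  T F T F  ✗ fails (q || s)
  T F T T  ✗ fails (!r)
  T T F F  ✗ fails (r || !p)
  T T F T  ✗ fails (r || !p)
  T T T F  ✗ fails (!r)
  T T T T  ✗ fails (!r)
1 of the 16 rows is a model.

1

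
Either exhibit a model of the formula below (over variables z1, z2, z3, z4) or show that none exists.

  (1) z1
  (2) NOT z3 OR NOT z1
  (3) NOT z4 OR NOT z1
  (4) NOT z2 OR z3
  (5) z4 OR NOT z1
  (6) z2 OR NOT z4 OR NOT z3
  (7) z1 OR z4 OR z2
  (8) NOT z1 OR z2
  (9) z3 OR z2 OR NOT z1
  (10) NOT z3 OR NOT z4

UNSATISFIABLE

Unit clause (z1) forces z1 = true.
Unit clause (NOT z3) forces z3 = false.
Unit clause (NOT z4) forces z4 = false.
Now (z4) is unsatisfied and unit — conflict.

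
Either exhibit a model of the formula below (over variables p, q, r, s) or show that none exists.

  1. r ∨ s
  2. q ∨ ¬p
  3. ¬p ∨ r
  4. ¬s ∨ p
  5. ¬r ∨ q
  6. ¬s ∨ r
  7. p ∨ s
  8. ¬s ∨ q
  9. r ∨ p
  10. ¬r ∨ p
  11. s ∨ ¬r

Suppose r = True.
The clause (q) is unit, so q = True.
The clause (p) is unit, so p = True.
The clause (s) is unit, so s = True.
This assignment satisfies each clause.

p ↦ True,  q ↦ True,  r ↦ True,  s ↦ True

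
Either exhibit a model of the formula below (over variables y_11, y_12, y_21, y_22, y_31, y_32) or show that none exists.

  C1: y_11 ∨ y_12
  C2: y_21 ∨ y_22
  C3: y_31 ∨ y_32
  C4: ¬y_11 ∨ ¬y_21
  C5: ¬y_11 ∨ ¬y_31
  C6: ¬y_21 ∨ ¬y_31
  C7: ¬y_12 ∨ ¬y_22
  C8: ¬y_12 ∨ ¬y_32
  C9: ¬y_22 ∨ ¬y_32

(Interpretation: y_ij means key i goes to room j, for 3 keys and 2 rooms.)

UNSATISFIABLE

Case y_11 = True:
From the singleton clause (¬y_21), y_21 = False.
From the singleton clause (y_22), y_22 = True.
From the singleton clause (¬y_31), y_31 = False.
From the singleton clause (y_32), y_32 = True.
Now (¬y_32) is unsatisfied and unit — conflict.
That branch fails; take y_11 = False instead.
From the singleton clause (y_12), y_12 = True.
From the singleton clause (¬y_22), y_22 = False.
From the singleton clause (y_21), y_21 = True.
From the singleton clause (¬y_31), y_31 = False.
From the singleton clause (y_32), y_32 = True.
Now (¬y_32) is unsatisfied and unit — conflict.
Either choice for y_11 ends in contradiction.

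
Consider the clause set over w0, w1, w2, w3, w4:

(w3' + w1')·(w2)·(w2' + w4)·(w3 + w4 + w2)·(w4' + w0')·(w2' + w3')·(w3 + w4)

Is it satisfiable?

Satisfiable

(w2) alone gives w2 = 1.
(w4) alone gives w4 = 1.
(w0') alone gives w0 = 0.
(w3') alone gives w3 = 0.
All clauses hold; w1 can take either value.
A satisfying assignment: w0: 0,  w1: 1,  w2: 1,  w3: 0,  w4: 1.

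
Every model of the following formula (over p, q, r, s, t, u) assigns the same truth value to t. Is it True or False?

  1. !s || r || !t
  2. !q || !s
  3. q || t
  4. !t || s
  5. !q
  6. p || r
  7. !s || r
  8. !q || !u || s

Suppose t = false.
Unit clause (q) forces q = true.
Now (!q) is unsatisfied and unit — conflict.
So every satisfying assignment has t = True.

True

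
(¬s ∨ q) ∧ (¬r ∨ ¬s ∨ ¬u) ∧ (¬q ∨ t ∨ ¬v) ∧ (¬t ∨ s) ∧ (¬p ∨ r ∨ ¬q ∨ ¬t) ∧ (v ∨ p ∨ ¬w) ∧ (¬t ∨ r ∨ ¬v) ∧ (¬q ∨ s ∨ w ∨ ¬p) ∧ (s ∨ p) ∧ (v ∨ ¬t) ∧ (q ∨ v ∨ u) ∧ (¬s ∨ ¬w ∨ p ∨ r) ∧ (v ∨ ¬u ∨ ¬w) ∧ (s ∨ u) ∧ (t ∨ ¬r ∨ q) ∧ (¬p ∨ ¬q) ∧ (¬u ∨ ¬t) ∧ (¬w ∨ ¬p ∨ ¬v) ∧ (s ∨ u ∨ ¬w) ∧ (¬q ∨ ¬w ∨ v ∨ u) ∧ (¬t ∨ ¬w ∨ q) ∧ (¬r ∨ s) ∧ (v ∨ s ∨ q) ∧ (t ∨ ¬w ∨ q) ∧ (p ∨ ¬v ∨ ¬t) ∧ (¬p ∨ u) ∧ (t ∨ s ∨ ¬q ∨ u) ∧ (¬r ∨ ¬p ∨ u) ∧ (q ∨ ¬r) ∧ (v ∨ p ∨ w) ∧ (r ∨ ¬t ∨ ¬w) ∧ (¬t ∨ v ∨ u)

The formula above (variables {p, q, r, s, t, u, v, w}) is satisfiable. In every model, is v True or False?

Suppose v = False.
(¬t) alone gives t = False.
Suppose s = False.
(p) alone gives p = True.
(u) alone gives u = True.
(¬w) alone gives w = False.
(¬q) alone gives q = False.
That conflicts with the unit clause (q).
Undo s and try s = True.
(q) alone gives q = True.
(¬p) alone gives p = False.
(¬w) alone gives w = False.
That conflicts with the unit clause (w).
Both values of s lead to a conflict.
So every satisfying assignment has v = True.

True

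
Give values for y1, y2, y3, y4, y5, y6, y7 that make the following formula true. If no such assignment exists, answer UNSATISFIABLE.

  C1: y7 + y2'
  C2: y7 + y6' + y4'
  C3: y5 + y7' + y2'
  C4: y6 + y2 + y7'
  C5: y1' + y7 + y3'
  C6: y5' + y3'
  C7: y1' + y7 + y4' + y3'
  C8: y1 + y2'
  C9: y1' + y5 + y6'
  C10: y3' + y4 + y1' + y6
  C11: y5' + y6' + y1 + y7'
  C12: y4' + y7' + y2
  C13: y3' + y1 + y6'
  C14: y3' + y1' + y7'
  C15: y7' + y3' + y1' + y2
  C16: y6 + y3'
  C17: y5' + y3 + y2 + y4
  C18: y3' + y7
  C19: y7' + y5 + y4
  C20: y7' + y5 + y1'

Branch on y7: set y7 = 0.
From the singleton clause (y2'), y2 = 0.
From the singleton clause (y3'), y3 = 0.
Branch on y6: set y6 = 0.
Branch on y5: set y5 = 0.
Every clause is now satisfied; y1, y4 are unconstrained.

y1=1; y2=0; y3=0; y4=0; y5=0; y6=0; y7=0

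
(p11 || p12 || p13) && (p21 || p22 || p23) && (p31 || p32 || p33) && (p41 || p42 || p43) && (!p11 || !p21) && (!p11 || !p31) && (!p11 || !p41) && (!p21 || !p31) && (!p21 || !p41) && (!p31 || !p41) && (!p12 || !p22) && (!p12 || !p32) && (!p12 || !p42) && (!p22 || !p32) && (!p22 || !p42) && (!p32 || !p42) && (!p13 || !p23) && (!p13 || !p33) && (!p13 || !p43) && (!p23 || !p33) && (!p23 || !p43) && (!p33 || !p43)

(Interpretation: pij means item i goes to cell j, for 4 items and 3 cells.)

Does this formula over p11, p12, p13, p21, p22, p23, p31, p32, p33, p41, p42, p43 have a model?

Try p11 = false.
Try p12 = true.
From the singleton clause (!p22), p22 = false.
From the singleton clause (!p32), p32 = false.
From the singleton clause (!p42), p42 = false.
Try p21 = true.
From the singleton clause (!p31), p31 = false.
From the singleton clause (p33), p33 = true.
From the singleton clause (!p41), p41 = false.
From the singleton clause (p43), p43 = true.
But (!p43) is also a unit clause — contradiction.
Undo p21 and try p21 = false.
From the singleton clause (p23), p23 = true.
From the singleton clause (!p13), p13 = false.
From the singleton clause (!p33), p33 = false.
From the singleton clause (p31), p31 = true.
From the singleton clause (!p41), p41 = false.
From the singleton clause (p43), p43 = true.
But (!p43) is also a unit clause — contradiction.
Both values of p21 lead to a conflict.
Undo p12 and try p12 = false.
From the singleton clause (p13), p13 = true.
From the singleton clause (!p23), p23 = false.
From the singleton clause (!p33), p33 = false.
From the singleton clause (!p43), p43 = false.
Try p21 = true.
From the singleton clause (!p31), p31 = false.
From the singleton clause (p32), p32 = true.
From the singleton clause (!p41), p41 = false.
From the singleton clause (p42), p42 = true.
But (!p42) is also a unit clause — contradiction.
Undo p21 and try p21 = false.
From the singleton clause (p22), p22 = true.
From the singleton clause (!p32), p32 = false.
From the singleton clause (p31), p31 = true.
From the singleton clause (!p41), p41 = false.
From the singleton clause (p42), p42 = true.
But (!p42) is also a unit clause — contradiction.
Both values of p21 lead to a conflict.
Both values of p12 lead to a conflict.
Undo p11 and try p11 = true.
From the singleton clause (!p21), p21 = false.
From the singleton clause (!p31), p31 = false.
From the singleton clause (!p41), p41 = false.
Try p22 = true.
From the singleton clause (!p12), p12 = false.
From the singleton clause (!p32), p32 = false.
From the singleton clause (p33), p33 = true.
From the singleton clause (!p42), p42 = false.
From the singleton clause (p43), p43 = true.
But (!p43) is also a unit clause — contradiction.
Undo p22 and try p22 = false.
From the singleton clause (p23), p23 = true.
From the singleton clause (!p13), p13 = false.
From the singleton clause (!p33), p33 = false.
From the singleton clause (p32), p32 = true.
From the singleton clause (!p12), p12 = false.
From the singleton clause (!p42), p42 = false.
From the singleton clause (p43), p43 = true.
But (!p43) is also a unit clause — contradiction.
Both values of p22 lead to a conflict.
Both values of p11 lead to a conflict.
No assignment satisfies every clause.

Unsatisfiable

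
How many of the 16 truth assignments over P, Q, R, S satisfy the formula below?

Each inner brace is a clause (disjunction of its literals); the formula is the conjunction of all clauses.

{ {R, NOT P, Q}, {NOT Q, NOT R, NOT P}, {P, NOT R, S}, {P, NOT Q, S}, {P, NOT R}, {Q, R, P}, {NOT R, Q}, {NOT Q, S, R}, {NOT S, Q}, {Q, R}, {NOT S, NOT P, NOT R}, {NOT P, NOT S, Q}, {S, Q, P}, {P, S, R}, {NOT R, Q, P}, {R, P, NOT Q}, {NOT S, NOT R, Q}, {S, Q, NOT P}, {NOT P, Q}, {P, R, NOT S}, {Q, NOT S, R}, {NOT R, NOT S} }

1

There are 2^4 = 16 truth assignments over (P, Q, R, S).
Check each against the 22 clauses (columns in the order P, Q, R, S):
  F F F F  ✗ fails (Q OR R OR P)
  F F F T  ✗ fails (Q OR R OR P)
  F F T F  ✗ fails (P OR NOT R OR S)
  F F T T  ✗ fails (P OR NOT R)
  F T F F  ✗ fails (P OR NOT Q OR S)
  F T F T  ✗ fails (R OR P OR NOT Q)
  F T T F  ✗ fails (P OR NOT R OR S)
  F T T T  ✗ fails (P OR NOT R)
  T F F F  ✗ fails (R OR NOT P OR Q)
  T F F T  ✗ fails (R OR NOT P OR Q)
  T F T F  ✗ fails (NOT R OR Q)
  T F T T  ✗ fails (NOT R OR Q)
  T T F F  ✗ fails (NOT Q OR S OR R)
  T T F T  ✓ satisfies all
  T T T F  ✗ fails (NOT Q OR NOT R OR NOT P)
  T T T T  ✗ fails (NOT Q OR NOT R OR NOT P)
1 of the 16 rows is a model.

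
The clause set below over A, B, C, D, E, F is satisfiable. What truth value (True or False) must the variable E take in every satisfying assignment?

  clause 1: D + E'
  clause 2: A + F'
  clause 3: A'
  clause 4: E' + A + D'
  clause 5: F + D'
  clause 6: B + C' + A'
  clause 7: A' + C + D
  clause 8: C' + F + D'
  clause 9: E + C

Suppose E = 1.
From the singleton clause (D), D = 1.
From the singleton clause (A'), A = 0.
Now (A) is unsatisfied and unit — conflict.
So every satisfying assignment has E = False.

False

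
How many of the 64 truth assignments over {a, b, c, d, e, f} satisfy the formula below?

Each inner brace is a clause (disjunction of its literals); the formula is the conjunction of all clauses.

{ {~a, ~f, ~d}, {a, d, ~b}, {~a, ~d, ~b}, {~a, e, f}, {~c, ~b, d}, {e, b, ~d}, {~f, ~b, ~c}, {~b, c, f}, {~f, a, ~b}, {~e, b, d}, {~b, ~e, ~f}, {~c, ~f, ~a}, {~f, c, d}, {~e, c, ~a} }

10

There are 2^6 = 64 truth assignments over (a, b, c, d, e, f).
Split on b. With b = 1, the clauses containing b are satisfied and ~b drops from the rest; 2 of the 2^5 = 32 assignments to the other variables satisfy what remains.
With b = 0, by the same count on the reduced clause set, 8 assignments work.
Total: 2 + 8 = 10.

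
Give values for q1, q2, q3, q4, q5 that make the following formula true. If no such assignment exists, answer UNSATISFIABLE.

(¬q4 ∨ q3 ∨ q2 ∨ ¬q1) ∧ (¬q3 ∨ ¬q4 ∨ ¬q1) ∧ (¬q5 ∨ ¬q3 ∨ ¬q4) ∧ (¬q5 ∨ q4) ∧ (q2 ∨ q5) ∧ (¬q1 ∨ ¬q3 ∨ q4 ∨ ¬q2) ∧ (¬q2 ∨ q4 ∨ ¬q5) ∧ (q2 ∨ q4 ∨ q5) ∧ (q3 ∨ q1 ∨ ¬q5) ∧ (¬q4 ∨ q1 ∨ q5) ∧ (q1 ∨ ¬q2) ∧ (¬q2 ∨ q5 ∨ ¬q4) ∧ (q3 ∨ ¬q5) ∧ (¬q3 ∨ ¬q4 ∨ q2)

Branch on q5: set q5 = False.
The clause (q2) is unit, so q2 = True.
The clause (q1) is unit, so q1 = True.
The clause (¬q4) is unit, so q4 = False.
The clause (¬q3) is unit, so q3 = False.
This assignment satisfies each clause.

q1=True; q2=True; q3=False; q4=False; q5=False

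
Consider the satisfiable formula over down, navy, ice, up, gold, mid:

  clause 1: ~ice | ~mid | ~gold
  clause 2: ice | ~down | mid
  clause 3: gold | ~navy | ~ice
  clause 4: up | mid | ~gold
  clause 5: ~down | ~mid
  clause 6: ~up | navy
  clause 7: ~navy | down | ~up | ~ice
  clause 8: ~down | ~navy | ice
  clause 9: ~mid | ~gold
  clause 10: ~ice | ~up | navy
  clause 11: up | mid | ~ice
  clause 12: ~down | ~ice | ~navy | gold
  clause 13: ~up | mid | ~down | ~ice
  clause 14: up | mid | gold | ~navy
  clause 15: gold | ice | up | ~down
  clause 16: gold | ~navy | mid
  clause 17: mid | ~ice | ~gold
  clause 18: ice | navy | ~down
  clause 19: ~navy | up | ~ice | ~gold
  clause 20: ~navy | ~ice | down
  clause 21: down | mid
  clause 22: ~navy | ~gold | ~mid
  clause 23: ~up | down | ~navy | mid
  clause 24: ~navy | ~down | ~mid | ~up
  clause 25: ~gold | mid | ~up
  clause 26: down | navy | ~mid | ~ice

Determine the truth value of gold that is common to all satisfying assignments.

Suppose gold = 1.
(~mid) alone gives mid = 0.
(up) alone gives up = 1.
Now (~up) is unsatisfied and unit — conflict.
So every satisfying assignment has gold = False.

False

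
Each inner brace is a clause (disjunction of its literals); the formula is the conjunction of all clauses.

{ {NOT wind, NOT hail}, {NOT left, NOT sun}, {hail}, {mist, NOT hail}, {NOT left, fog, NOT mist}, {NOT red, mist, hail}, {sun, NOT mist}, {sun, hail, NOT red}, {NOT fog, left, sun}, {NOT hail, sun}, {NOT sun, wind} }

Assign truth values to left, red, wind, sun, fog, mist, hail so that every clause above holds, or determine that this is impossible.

Unit clause (hail) forces hail = true.
Unit clause (NOT wind) forces wind = false.
Unit clause (mist) forces mist = true.
Unit clause (sun) forces sun = true.
Now (NOT sun) is unsatisfied and unit — conflict.

UNSATISFIABLE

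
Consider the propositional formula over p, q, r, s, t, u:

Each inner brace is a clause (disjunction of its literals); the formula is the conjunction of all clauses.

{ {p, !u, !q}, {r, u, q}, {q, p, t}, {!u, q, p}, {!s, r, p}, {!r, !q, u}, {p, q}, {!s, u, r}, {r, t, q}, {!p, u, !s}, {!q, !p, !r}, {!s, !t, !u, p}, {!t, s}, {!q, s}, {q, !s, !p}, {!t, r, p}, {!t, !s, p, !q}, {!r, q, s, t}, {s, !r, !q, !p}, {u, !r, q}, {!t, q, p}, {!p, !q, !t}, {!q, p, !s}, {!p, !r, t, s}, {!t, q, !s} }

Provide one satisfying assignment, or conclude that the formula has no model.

p: true, q: true, r: false, s: true, t: false, u: true

Case p = true:
Case u = true:
Case q = true:
(!r) alone gives r = false.
(s) alone gives s = true.
(!t) alone gives t = false.
This assignment satisfies each clause.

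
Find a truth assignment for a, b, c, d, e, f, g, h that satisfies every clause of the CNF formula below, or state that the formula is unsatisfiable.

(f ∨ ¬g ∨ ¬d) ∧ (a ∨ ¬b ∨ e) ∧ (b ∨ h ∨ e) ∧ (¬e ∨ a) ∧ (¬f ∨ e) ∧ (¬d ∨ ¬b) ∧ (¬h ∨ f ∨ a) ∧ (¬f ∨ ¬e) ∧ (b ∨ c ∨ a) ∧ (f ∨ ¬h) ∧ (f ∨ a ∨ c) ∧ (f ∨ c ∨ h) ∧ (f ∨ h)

Suppose e = False.
From the singleton clause (¬f), f = False.
From the singleton clause (¬h), h = False.
That conflicts with the unit clause (h).
Backtrack on e: now try e = True.
From the singleton clause (a), a = True.
From the singleton clause (¬f), f = False.
From the singleton clause (¬h), h = False.
That conflicts with the unit clause (h).
Neither e = True nor e = False works.

UNSATISFIABLE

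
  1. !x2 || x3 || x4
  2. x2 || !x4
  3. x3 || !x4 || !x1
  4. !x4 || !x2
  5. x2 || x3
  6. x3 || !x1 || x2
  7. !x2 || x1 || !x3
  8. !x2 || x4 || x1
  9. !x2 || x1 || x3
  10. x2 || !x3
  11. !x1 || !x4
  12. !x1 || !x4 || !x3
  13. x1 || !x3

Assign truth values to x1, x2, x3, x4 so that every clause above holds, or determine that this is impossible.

x1=true,  x2=true,  x3=true,  x4=false

Case x2 = true:
From the singleton clause (!x4), x4 = false.
From the singleton clause (x3), x3 = true.
From the singleton clause (x1), x1 = true.
All clauses are satisfied.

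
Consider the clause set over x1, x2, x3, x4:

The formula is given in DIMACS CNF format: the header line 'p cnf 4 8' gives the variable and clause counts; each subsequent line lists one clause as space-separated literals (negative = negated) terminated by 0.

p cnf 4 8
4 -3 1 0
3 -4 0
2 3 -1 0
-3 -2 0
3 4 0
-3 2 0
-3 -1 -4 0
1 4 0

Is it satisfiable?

Suppose x3 = True.
From the singleton clause (¬x2), x2 = False.
That conflicts with the unit clause (x2).
Backtrack on x3: now try x3 = False.
From the singleton clause (¬x4), x4 = False.
That conflicts with the unit clause (x4).
Either choice for x3 ends in contradiction.
No assignment satisfies every clause.

Unsatisfiable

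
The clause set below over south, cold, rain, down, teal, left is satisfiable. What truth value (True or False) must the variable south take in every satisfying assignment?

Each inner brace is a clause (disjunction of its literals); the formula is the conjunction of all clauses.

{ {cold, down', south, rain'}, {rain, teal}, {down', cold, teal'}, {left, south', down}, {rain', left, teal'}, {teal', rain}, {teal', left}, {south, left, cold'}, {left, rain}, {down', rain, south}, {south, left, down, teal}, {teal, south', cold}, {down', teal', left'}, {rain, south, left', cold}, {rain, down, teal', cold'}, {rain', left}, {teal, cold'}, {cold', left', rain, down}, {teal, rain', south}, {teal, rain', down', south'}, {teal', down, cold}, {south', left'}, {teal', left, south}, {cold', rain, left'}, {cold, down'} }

Suppose south = 1.
(left') alone gives left = 0.
(down) alone gives down = 1.
(teal') alone gives teal = 0.
(rain) alone gives rain = 1.
That conflicts with the unit clause (rain').
So every satisfying assignment has south = False.

False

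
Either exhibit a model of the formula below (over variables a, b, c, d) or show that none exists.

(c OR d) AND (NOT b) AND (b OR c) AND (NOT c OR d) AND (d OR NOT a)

From the singleton clause (NOT b), b = false.
From the singleton clause (c), c = true.
From the singleton clause (d), d = true.
Every clause is now satisfied; a is unconstrained.

a=true, b=false, c=true, d=true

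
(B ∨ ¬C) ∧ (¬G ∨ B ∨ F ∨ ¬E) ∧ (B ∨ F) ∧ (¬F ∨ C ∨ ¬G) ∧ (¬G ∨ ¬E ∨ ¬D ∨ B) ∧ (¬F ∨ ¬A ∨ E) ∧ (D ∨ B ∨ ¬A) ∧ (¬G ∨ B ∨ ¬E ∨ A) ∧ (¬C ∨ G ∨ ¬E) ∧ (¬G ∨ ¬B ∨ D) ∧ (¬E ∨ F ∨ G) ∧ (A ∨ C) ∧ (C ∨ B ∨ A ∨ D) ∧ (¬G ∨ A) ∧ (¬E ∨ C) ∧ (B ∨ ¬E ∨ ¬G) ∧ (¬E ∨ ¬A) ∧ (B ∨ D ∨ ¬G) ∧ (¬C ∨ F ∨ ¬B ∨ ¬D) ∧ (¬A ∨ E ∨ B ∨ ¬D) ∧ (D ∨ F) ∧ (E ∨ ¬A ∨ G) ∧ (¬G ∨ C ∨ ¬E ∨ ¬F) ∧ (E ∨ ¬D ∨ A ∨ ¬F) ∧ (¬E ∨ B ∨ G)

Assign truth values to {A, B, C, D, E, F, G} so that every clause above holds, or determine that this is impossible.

Case B = True:
Case G = False:
Case C = True:
Unit clause (¬E) forces E = False.
Unit clause (¬A) forces A = False.
Case F = True:
Unit clause (¬D) forces D = False.
This assignment satisfies each clause.

A=False,  B=True,  C=True,  D=False,  E=False,  F=True,  G=False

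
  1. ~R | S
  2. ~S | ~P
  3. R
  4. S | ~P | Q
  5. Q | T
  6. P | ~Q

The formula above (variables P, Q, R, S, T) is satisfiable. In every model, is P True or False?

False

Suppose P = 1.
The clause (~S) is unit, so S = 0.
The clause (~R) is unit, so R = 0.
Now (R) is unsatisfied and unit — conflict.
So every satisfying assignment has P = False.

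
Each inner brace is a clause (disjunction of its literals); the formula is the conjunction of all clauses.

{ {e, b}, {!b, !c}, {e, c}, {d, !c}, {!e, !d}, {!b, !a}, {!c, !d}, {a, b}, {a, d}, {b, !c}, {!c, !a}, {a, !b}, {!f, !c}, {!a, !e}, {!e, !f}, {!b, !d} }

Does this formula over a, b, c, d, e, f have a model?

Branch on e: set e = true.
(!d) alone gives d = false.
(!c) alone gives c = false.
(a) alone gives a = true.
That conflicts with the unit clause (!a).
That branch fails; take e = false instead.
(b) alone gives b = true.
(!c) alone gives c = false.
That conflicts with the unit clause (c).
Either choice for e ends in contradiction.
No assignment satisfies every clause.

No, unsatisfiable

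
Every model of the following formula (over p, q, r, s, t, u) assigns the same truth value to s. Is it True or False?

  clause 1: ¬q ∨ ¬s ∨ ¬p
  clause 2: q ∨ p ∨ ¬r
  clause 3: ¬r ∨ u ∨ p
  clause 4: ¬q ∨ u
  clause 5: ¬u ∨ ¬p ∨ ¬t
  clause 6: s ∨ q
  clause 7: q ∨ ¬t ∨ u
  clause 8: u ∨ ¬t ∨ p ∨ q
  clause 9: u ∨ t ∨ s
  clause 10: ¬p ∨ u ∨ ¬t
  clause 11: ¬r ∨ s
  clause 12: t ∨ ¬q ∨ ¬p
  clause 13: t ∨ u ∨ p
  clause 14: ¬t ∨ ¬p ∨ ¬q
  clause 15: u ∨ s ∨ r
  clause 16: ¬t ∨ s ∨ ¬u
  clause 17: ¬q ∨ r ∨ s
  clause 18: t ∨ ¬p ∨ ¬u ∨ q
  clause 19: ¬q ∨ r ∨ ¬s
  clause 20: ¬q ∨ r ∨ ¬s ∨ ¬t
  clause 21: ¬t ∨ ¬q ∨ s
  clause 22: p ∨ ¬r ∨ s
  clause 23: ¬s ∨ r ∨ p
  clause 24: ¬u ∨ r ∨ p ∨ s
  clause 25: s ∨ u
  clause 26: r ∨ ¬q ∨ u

True

Suppose s = False.
Unit clause (q) forces q = True.
Unit clause (u) forces u = True.
Unit clause (¬r) forces r = False.
But (r) is also a unit clause — contradiction.
So every satisfying assignment has s = True.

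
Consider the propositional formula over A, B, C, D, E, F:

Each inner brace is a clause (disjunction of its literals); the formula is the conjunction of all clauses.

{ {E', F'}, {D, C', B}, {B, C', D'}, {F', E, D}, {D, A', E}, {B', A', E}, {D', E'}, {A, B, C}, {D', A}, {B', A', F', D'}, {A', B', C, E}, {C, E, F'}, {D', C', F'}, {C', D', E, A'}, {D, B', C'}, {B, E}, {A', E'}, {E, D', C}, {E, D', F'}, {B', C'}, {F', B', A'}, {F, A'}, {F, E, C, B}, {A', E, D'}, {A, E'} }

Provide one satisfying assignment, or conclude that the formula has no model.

Suppose E = 0.
The clause (B) is unit, so B = 1.
The clause (A') is unit, so A = 0.
The clause (D') is unit, so D = 0.
The clause (F') is unit, so F = 0.
The clause (C') is unit, so C = 0.
All clauses are satisfied.

A=0, B=1, C=0, D=0, E=0, F=0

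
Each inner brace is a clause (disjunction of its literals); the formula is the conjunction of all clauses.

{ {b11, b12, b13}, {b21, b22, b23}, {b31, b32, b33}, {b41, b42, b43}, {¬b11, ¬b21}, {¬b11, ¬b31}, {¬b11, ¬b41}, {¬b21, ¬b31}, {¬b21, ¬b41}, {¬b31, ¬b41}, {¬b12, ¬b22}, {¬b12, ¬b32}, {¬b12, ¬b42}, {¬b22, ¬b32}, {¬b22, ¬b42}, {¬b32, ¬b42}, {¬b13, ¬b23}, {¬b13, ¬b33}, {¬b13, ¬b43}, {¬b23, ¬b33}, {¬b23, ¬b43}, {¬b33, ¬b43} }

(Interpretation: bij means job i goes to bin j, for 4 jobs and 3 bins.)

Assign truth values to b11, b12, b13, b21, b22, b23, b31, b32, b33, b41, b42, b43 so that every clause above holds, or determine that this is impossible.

Suppose b11 = False.
Suppose b12 = True.
Unit clause (¬b22) forces b22 = False.
Unit clause (¬b32) forces b32 = False.
Unit clause (¬b42) forces b42 = False.
Suppose b21 = True.
Unit clause (¬b31) forces b31 = False.
Unit clause (b33) forces b33 = True.
Unit clause (¬b41) forces b41 = False.
Unit clause (b43) forces b43 = True.
That conflicts with the unit clause (¬b43).
Undo b21 and try b21 = False.
Unit clause (b23) forces b23 = True.
Unit clause (¬b13) forces b13 = False.
Unit clause (¬b33) forces b33 = False.
Unit clause (b31) forces b31 = True.
Unit clause (¬b41) forces b41 = False.
Unit clause (b43) forces b43 = True.
That conflicts with the unit clause (¬b43).
Both values of b21 lead to a conflict.
Undo b12 and try b12 = False.
Unit clause (b13) forces b13 = True.
Unit clause (¬b23) forces b23 = False.
Unit clause (¬b33) forces b33 = False.
Unit clause (¬b43) forces b43 = False.
Suppose b21 = True.
Unit clause (¬b31) forces b31 = False.
Unit clause (b32) forces b32 = True.
Unit clause (¬b41) forces b41 = False.
Unit clause (b42) forces b42 = True.
That conflicts with the unit clause (¬b42).
Undo b21 and try b21 = False.
Unit clause (b22) forces b22 = True.
Unit clause (¬b32) forces b32 = False.
Unit clause (b31) forces b31 = True.
Unit clause (¬b41) forces b41 = False.
Unit clause (b42) forces b42 = True.
That conflicts with the unit clause (¬b42).
Both values of b21 lead to a conflict.
Both values of b12 lead to a conflict.
Undo b11 and try b11 = True.
Unit clause (¬b21) forces b21 = False.
Unit clause (¬b31) forces b31 = False.
Unit clause (¬b41) forces b41 = False.
Suppose b22 = True.
Unit clause (¬b12) forces b12 = False.
Unit clause (¬b32) forces b32 = False.
Unit clause (b33) forces b33 = True.
Unit clause (¬b42) forces b42 = False.
Unit clause (b43) forces b43 = True.
That conflicts with the unit clause (¬b43).
Undo b22 and try b22 = False.
Unit clause (b23) forces b23 = True.
Unit clause (¬b13) forces b13 = False.
Unit clause (¬b33) forces b33 = False.
Unit clause (b32) forces b32 = True.
Unit clause (¬b12) forces b12 = False.
Unit clause (¬b42) forces b42 = False.
Unit clause (b43) forces b43 = True.
That conflicts with the unit clause (¬b43).
Both values of b22 lead to a conflict.
Both values of b11 lead to a conflict.

UNSATISFIABLE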